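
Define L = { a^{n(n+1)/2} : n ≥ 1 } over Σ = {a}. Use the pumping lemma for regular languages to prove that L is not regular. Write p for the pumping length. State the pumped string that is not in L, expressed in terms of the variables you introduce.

Toward a contradiction, assume L is regular with pumping length p.
Take w = a^{p(p+1)/2} ∈ L with |w| = p(p+1)/2 ≥ p.
Write w = xyz as guaranteed by the lemma, with |xy| ≤ p and |y| > 0.
Then y = a^k for some k with 1 ≤ k ≤ p.
Pump with i = 2: xy^2z = a^{p(p+1)/2+k}. Since 1 ≤ k ≤ p, p(p+1)/2 < p(p+1)/2+k ≤ p(p+1)/2+p < (p+1)(p+2)/2, so p(p+1)/2+k is strictly between consecutive triangular numbers. So xy^2z ∉ L.
This is a contradiction; hence L is not regular.

a^{p(p+1)/2+k}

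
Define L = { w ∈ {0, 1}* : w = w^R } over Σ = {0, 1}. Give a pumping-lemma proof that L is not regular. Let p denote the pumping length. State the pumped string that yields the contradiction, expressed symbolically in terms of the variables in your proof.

0^{p+k} 1 0^p

Assume L is regular. Let p be the pumping length given by the pumping lemma.
Take w = 0^p 1 0^p, a palindrome of length 2p+1 ≥ p.
Write w = xyz as guaranteed by the lemma, with |xy| ≤ p and y is nonempty.
Because |xy| ≤ p and w begins with p copies of 0, we have y = 0^k with 1 ≤ k ≤ p.
Pump with i = 2: xy^2z = 0^{p+k} 1 0^p. Its reverse is 0^p 1 0^{p+k}, which differs from xy^2z since k ≥ 1. So xy^2z is not a palindrome and xy^2z ∉ L.
This contradicts the pumping lemma, so L is not regular.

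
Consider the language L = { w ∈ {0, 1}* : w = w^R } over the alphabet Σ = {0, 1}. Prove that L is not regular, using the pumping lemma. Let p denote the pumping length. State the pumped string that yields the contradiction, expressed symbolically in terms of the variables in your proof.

0^{p+k} 1 0^p

Toward a contradiction, assume L is regular with pumping length p.
Take w = 0^p 1 0^p, a palindrome of length 2p+1 ≥ p.
Write w = xyz as guaranteed by the lemma, with |xy| ≤ p and |y| > 0.
Because |xy| ≤ p and w begins with p copies of 0, we have y = 0^k with 1 ≤ k ≤ p.
Pump with i = 2: xy^2z = 0^{p+k} 1 0^p. Its reverse is 0^p 1 0^{p+k}, which differs from xy^2z since k ≥ 1. So xy^2z is not a palindrome and xy^2z ∉ L.
Contradiction. Therefore L is not regular.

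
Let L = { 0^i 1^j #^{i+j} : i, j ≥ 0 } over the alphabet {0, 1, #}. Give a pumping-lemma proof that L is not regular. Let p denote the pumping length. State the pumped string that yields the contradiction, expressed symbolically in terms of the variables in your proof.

0^{p+k} 1^p #^{2p}

Assume L is regular; let p be its pumping constant.
Take w = 0^p 1^p #^{2p} ∈ L (with i=j=p, i+j=2p), |w| = 4p ≥ p.
The pumping lemma gives a decomposition w = xyz where |xy| ≤ p and |y| > 0.
Because |xy| ≤ p and w begins with p copies of 0, we have y = 0^k with 1 ≤ k ≤ p.
Consider xy^2z = 0^{p+k} 1^p #^{2p}. Now the 0- and 1-counts sum to 2p+k, but the #-count is 2p ≠ 2p+k. So xy^2z ∉ L.
This is a contradiction; hence L is not regular.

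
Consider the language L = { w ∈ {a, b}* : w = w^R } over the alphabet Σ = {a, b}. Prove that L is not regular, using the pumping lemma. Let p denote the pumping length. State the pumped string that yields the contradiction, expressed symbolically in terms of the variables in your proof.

a^{p+k} b a^p

Suppose for contradiction that L is regular, and let p be the pumping length.
Take w = a^p b a^p, a palindrome of length 2p+1 ≥ p.
By the pumping lemma, w = xyz with |xy| ≤ p and y is nonempty.
Since the first p symbols of w are all a's and |xy| ≤ p, y lies entirely in the leading a-block: y = a^k for some k with 1 ≤ k ≤ p.
Pump with i = 2: xy^2z = a^{p+k} b a^p. Its reverse is a^p b a^{p+k}, which differs from xy^2z since k ≥ 1. So xy^2z is not a palindrome and xy^2z ∉ L.
This is a contradiction; hence L is not regular.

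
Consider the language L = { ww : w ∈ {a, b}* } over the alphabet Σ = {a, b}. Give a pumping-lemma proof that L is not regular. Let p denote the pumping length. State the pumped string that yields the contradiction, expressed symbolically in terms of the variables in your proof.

Suppose for contradiction that L is regular, and let p be the pumping length.
Take w = a^p b^p a^p b^p = uu where u = a^pb^p; then w ∈ L and |w| = 4p ≥ p.
The pumping lemma gives a decomposition w = xyz where |xy| ≤ p and |y| ≥ 1.
Because |xy| ≤ p and w begins with p copies of a, we have y = a^k with 1 ≤ k ≤ p.
Pump with i = 2: xy^2z = a^{p+k} b^p a^p b^p, of length 4p+k. Suppose this equals vv. The string starts with a and ends with b, so v does too; thus the boundary between the two copies of v is a b→a transition. There is exactly one such transition, at position 2p+k, so |v| = 2p+k and |vv| = 4p+2k ≠ 4p+k since k ≥ 1. So xy^2z ∉ L.
This is a contradiction; hence L is not regular.

a^{p+k} b^p a^p b^p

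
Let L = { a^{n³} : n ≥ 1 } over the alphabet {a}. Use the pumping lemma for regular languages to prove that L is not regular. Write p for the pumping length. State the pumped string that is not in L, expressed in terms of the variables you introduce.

a^{p³+k}

Assume L is regular; let p be its pumping constant.
Take w = a^{p³} ∈ L with |w| = p³ ≥ p.
Write w = xyz as guaranteed by the lemma, with |xy| ≤ p and |y| > 0.
Then y = a^k for some k with 1 ≤ k ≤ p.
Pump with i = 2: xy^2z = a^{p³+k}. Since 1 ≤ k ≤ p, p³ < p³+k ≤ p³+p < p³+3p²+3p+1 = (p+1)³, so p³+k is not a perfect cube. So xy^2z ∉ L.
This is a contradiction; hence L is not regular.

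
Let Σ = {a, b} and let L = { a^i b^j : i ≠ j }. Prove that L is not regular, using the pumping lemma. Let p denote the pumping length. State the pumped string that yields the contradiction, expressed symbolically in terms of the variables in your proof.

Suppose for contradiction that L is regular, and let p be the pumping length.
Choose w = a^p b^{p+p!}. Since p ≠ p+p!, w ∈ L; and |w| ≥ p.
By the pumping lemma, w = xyz with |xy| ≤ p and |y| > 0.
The first p characters of w are a's, so xy (and hence y) consists only of a's. Write y = a^k, 1 ≤ k ≤ p.
Since 1 ≤ k ≤ p, k divides p!; set t = 1 + p!/k. Then xy^t z has p + (p!/k)·k = p + p! copies of a. Now the a-count equals the b-count, so i ≠ j fails. So xy^t z = a^{p+p!} b^{p+p!} ∉ L.
This contradicts the pumping lemma, so L is not regular.

a^{p+p!} b^{p+p!}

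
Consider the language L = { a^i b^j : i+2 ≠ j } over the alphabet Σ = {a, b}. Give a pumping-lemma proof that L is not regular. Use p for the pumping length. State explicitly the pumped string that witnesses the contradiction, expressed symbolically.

Suppose for contradiction that L is regular, and let p be the pumping length.
Choose w = a^p b^{p+p!+2}. Since p ≠ (p+p!+2)-2 = p+p!, w ∈ L; and |w| ≥ p.
By the pumping lemma, w = xyz with |xy| ≤ p and |y| ≥ 1.
Since the first p symbols of w are all a's and |xy| ≤ p, y lies entirely in the leading a-block: y = a^k for some k with 1 ≤ k ≤ p.
Since 1 ≤ k ≤ p, k divides p!; set t = 1 + p!/k. Then xy^t z has p + (p!/k)·k = p + p! copies of a. Now the a-count is p+p! and (b-count)-2 = (p+p!+2)-2 = p+p!, so i+2 ≠ j fails. So xy^t z = a^{p+p!} b^{p+p!+2} ∉ L.
This contradicts the pumping lemma, so L is not regular.

a^{p+p!} b^{p+p!+2}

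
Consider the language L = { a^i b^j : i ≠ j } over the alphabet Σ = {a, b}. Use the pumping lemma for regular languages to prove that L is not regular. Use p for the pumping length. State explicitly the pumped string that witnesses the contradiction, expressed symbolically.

Assume L is regular; let p be its pumping constant.
Choose w = a^p b^{p+p!}. Since p ≠ p+p!, w ∈ L; and |w| ≥ p.
By the pumping lemma, w = xyz with |xy| ≤ p and y is nonempty.
The first p characters of w are a's, so xy (and hence y) consists only of a's. Write y = a^k, 1 ≤ k ≤ p.
Since 1 ≤ k ≤ p, k divides p!; set t = 1 + p!/k. Then xy^t z has p + (p!/k)·k = p + p! copies of a. Now the a-count equals the b-count, so i ≠ j fails. So xy^t z = a^{p+p!} b^{p+p!} ∉ L.
Contradiction. Therefore L is not regular.

a^{p+p!} b^{p+p!}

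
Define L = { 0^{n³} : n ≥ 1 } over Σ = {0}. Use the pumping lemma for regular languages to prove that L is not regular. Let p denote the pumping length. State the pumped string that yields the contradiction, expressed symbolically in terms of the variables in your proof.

0^{p³+k}

Toward a contradiction, assume L is regular with pumping length p.
Take w = 0^{p³} ∈ L with |w| = p³ ≥ p.
Write w = xyz as guaranteed by the lemma, with |xy| ≤ p and |y| > 0.
Then y = 0^k for some k with 1 ≤ k ≤ p.
Pump with i = 2: xy^2z = 0^{p³+k}. Since 1 ≤ k ≤ p, p³ < p³+k ≤ p³+p < p³+3p²+3p+1 = (p+1)³, so p³+k is not a perfect cube. So xy^2z ∉ L.
This contradicts the pumping lemma, so L is not regular.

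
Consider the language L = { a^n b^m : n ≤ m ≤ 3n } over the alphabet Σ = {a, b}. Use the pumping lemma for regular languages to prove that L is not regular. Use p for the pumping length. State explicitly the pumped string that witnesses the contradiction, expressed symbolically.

a^{p+k} b^p

Suppose for contradiction that L is regular, and let p be the pumping length.
Take w = a^p b^p ∈ L (since p ≤ p ≤ 3p), with |w| = 2p ≥ p.
The pumping lemma gives a decomposition w = xyz where |xy| ≤ p and |y| > 0.
Since the first p symbols of w are all a's and |xy| ≤ p, y lies entirely in the leading a-block: y = a^k for some k with 1 ≤ k ≤ p.
Pump with i = 2: xy^2z = a^{p+k} b^p. Now n = p+k > p = m, so the condition n ≤ m fails. Thus xy^2z ∉ L.
Contradiction. Therefore L is not regular.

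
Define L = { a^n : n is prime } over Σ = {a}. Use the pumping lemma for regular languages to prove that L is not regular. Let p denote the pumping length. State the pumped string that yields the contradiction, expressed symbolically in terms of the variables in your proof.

a^{q(1+k)}

Suppose for contradiction that L is regular, and let p be the pumping length.
Let q be a prime with q ≥ p+2 (infinitely many primes exist), and take w = a^q ∈ L with |w| = q ≥ p.
By the pumping lemma, w = xyz with |xy| ≤ p and |y| ≥ 1.
Then y = a^k for some k with 1 ≤ k ≤ p.
Since 1 ≤ k ≤ p, |xz| = q-k. Pump with i = q+1: |xy^{q+1}z| = (q-k)+(q+1)k = q+qk = q(1+k), which is composite (both factors ≥ 2). So xy^{q+1}z = a^{q(1+k)} ∉ L.
This contradicts the pumping lemma, so L is not regular.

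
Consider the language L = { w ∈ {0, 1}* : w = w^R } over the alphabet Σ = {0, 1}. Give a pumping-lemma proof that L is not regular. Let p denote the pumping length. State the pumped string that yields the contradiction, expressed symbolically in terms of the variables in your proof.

0^{p+k} 1 0^p

Assume L is regular. Let p be the pumping length given by the pumping lemma.
Take w = 0^p 1 0^p, a palindrome of length 2p+1 ≥ p.
Write w = xyz as guaranteed by the lemma, with |xy| ≤ p and |y| > 0.
The first p characters of w are 0's, so xy (and hence y) consists only of 0's. Write y = 0^k, 1 ≤ k ≤ p.
Pump with i = 2: xy^2z = 0^{p+k} 1 0^p. Its reverse is 0^p 1 0^{p+k}, which differs from xy^2z since k ≥ 1. So xy^2z is not a palindrome and xy^2z ∉ L.
This is a contradiction; hence L is not regular.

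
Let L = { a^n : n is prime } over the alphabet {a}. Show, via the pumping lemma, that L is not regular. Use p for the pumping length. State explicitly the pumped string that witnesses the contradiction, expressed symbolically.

a^{q(1+k)}

Suppose for contradiction that L is regular, and let p be the pumping length.
Let q be a prime with q ≥ p+2 (infinitely many primes exist), and take w = a^q ∈ L with |w| = q ≥ p.
By the pumping lemma, w = xyz with |xy| ≤ p and y is nonempty.
Then y = a^k for some k with 1 ≤ k ≤ p.
Since 1 ≤ k ≤ p, |xz| = q-k. Pump with i = q+1: |xy^{q+1}z| = (q-k)+(q+1)k = q+qk = q(1+k), which is composite (both factors ≥ 2). So xy^{q+1}z = a^{q(1+k)} ∉ L.
This is a contradiction; hence L is not regular.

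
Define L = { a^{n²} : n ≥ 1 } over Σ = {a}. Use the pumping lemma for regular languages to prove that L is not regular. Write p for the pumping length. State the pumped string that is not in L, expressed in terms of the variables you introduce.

a^{p²+k}

Assume L is regular; let p be its pumping constant.
Take w = a^{p²} ∈ L with |w| = p² ≥ p.
By the pumping lemma, w = xyz with |xy| ≤ p and |y| > 0.
Then y = a^k for some k with 1 ≤ k ≤ p.
Pump with i = 2: xy^2z = a^{p²+k}. Since 1 ≤ k ≤ p, p² < p²+k ≤ p²+p < (p+1)², so p²+k lies strictly between consecutive squares and is not a perfect square. So xy^2z ∉ L.
Contradiction. Therefore L is not regular.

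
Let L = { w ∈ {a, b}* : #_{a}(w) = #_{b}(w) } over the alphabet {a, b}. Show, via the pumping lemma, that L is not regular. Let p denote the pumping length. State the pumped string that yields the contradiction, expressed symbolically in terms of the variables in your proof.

Toward a contradiction, assume L is regular with pumping length p.
Choose w = a^p b^p ∈ L with |w| = 2p ≥ p.
Write w = xyz as guaranteed by the lemma, with |xy| ≤ p and |y| > 0.
The first p characters of w are a's, so xy (and hence y) consists only of a's. Write y = a^k, 1 ≤ k ≤ p.
Pump with i = 2: xy^2z = a^{p+k} b^p has p+k occurrences of a but only p of b. Since k ≥ 1 the counts differ, so xy^2z ∉ L.
This contradicts the pumping lemma, so L is not regular.

a^{p+k} b^p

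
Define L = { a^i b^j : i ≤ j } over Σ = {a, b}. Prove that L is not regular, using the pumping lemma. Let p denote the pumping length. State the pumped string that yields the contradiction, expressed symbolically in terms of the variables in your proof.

Assume L is regular; let p be its pumping constant.
Choose w = a^p b^p ∈ L, with |w| = 2p ≥ p.
Write w = xyz as guaranteed by the lemma, with |xy| ≤ p and |y| ≥ 1.
The first p characters of w are a's, so xy (and hence y) consists only of a's. Write y = a^k, 1 ≤ k ≤ p.
Consider xy^2z = a^{p+k} b^p. Since k ≥ 1, the a-count p+k exceeds the b-count p, so i ≤ j fails; thus xy^2z ∉ L.
This is a contradiction; hence L is not regular.

a^{p+k} b^p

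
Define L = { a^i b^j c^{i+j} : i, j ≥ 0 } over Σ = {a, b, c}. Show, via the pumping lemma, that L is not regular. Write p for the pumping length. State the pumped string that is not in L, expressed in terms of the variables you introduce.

Toward a contradiction, assume L is regular with pumping length p.
Take w = a^p b^p c^{2p} ∈ L (with i=j=p, i+j=2p), |w| = 4p ≥ p.
By the pumping lemma, w = xyz with |xy| ≤ p and y is nonempty.
The first p characters of w are a's, so xy (and hence y) consists only of a's. Write y = a^k, 1 ≤ k ≤ p.
Consider xy^2z = a^{p+k} b^p c^{2p}. Now the a- and b-counts sum to 2p+k, but the c-count is 2p ≠ 2p+k. So xy^2z ∉ L.
This contradicts the pumping lemma, so L is not regular.

a^{p+k} b^p c^{2p}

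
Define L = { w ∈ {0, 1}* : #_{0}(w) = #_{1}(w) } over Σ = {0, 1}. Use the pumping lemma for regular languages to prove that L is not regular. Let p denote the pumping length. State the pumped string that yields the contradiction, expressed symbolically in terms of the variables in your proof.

0^{p+k} 1^p

Assume L is regular. Let p be the pumping length given by the pumping lemma.
Choose w = 0^p 1^p ∈ L with |w| = 2p ≥ p.
Write w = xyz as guaranteed by the lemma, with |xy| ≤ p and |y| > 0.
Since the first p symbols of w are all 0's and |xy| ≤ p, y lies entirely in the leading 0-block: y = 0^k for some k with 1 ≤ k ≤ p.
Pump with i = 2: xy^2z = 0^{p+k} 1^p has p+k occurrences of 0 but only p of 1. Since k ≥ 1 the counts differ, so xy^2z ∉ L.
Contradiction. Therefore L is not regular.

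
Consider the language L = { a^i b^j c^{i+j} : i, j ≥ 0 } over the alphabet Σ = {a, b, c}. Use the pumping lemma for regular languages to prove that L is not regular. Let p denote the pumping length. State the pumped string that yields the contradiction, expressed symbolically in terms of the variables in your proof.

a^{p+k} b^p c^{2p}

Assume L is regular. Let p be the pumping length given by the pumping lemma.
Take w = a^p b^p c^{2p} ∈ L (with i=j=p, i+j=2p), |w| = 4p ≥ p.
By the pumping lemma, w = xyz with |xy| ≤ p and y is nonempty.
The first p characters of w are a's, so xy (and hence y) consists only of a's. Write y = a^k, 1 ≤ k ≤ p.
Consider xy^2z = a^{p+k} b^p c^{2p}. Now the a- and b-counts sum to 2p+k, but the c-count is 2p ≠ 2p+k. So xy^2z ∉ L.
Contradiction. Therefore L is not regular.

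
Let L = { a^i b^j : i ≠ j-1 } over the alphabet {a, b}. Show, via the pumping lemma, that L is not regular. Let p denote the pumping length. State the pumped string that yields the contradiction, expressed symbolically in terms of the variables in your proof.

Assume L is regular. Let p be the pumping length given by the pumping lemma.
Choose w = a^p b^{p+p!+1}. Since p ≠ (p+p!+1)-1 = p+p!, w ∈ L; and |w| ≥ p.
Write w = xyz as guaranteed by the lemma, with |xy| ≤ p and y is nonempty.
Since the first p symbols of w are all a's and |xy| ≤ p, y lies entirely in the leading a-block: y = a^k for some k with 1 ≤ k ≤ p.
Since 1 ≤ k ≤ p, k divides p!; set t = 1 + p!/k. Then xy^t z has p + (p!/k)·k = p + p! copies of a. Now the a-count is p+p! and (b-count)-1 = (p+p!+1)-1 = p+p!, so i ≠ j-1 fails. So xy^t z = a^{p+p!} b^{p+p!+1} ∉ L.
Contradiction. Therefore L is not regular.

a^{p+p!} b^{p+p!+1}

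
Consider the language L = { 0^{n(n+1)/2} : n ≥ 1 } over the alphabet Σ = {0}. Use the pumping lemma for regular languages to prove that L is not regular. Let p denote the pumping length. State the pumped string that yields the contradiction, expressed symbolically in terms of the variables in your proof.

0^{p(p+1)/2+k}

Assume L is regular. Let p be the pumping length given by the pumping lemma.
Take w = 0^{p(p+1)/2} ∈ L with |w| = p(p+1)/2 ≥ p.
By the pumping lemma, w = xyz with |xy| ≤ p and |y| ≥ 1.
Then y = 0^k for some k with 1 ≤ k ≤ p.
Pump with i = 2: xy^2z = 0^{p(p+1)/2+k}. Since 1 ≤ k ≤ p, p(p+1)/2 < p(p+1)/2+k ≤ p(p+1)/2+p < (p+1)(p+2)/2, so p(p+1)/2+k is strictly between consecutive triangular numbers. So xy^2z ∉ L.
This is a contradiction; hence L is not regular.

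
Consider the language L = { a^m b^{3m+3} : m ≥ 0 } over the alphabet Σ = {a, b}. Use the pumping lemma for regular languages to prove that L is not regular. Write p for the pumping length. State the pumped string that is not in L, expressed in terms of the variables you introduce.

Suppose for contradiction that L is regular, and let p be the pumping length.
Let w = a^p b^{3p+3} ∈ L; note |w| = 4p+3 ≥ p.
The pumping lemma gives a decomposition w = xyz where |xy| ≤ p and |y| ≥ 1.
Because |xy| ≤ p and w begins with p copies of a, we have y = a^k with 1 ≤ k ≤ p.
Pump with i = 2: xy^2z = a^{p+k} b^{3p+3}. For this to lie in L we would need 3p+3 = 3(p+k)+3, which forces k = 0. But k ≥ 1, so xy^2z ∉ L.
Contradiction. Therefore L is not regular.

a^{p+k} b^{3p+3}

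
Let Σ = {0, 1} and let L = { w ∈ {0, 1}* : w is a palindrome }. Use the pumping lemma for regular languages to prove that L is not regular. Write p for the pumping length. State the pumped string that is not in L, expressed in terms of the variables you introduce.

0^{p+k} 1 0^p

Assume L is regular. Let p be the pumping length given by the pumping lemma.
Take w = 0^p 1 0^p, a palindrome of length 2p+1 ≥ p.
Write w = xyz as guaranteed by the lemma, with |xy| ≤ p and y is nonempty.
The first p characters of w are 0's, so xy (and hence y) consists only of 0's. Write y = 0^k, 1 ≤ k ≤ p.
Pump with i = 2: xy^2z = 0^{p+k} 1 0^p. Its reverse is 0^p 1 0^{p+k}, which differs from xy^2z since k ≥ 1. So xy^2z is not a palindrome and xy^2z ∉ L.
Contradiction. Therefore L is not regular.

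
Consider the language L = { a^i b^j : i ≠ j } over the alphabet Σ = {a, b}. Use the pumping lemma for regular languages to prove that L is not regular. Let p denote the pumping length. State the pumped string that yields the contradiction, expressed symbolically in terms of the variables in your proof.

Suppose for contradiction that L is regular, and let p be the pumping length.
Choose w = a^p b^{p+p!}. Since p ≠ p+p!, w ∈ L; and |w| ≥ p.
Write w = xyz as guaranteed by the lemma, with |xy| ≤ p and y is nonempty.
Since the first p symbols of w are all a's and |xy| ≤ p, y lies entirely in the leading a-block: y = a^k for some k with 1 ≤ k ≤ p.
Since 1 ≤ k ≤ p, k divides p!; set t = 1 + p!/k. Then xy^t z has p + (p!/k)·k = p + p! copies of a. Now the a-count equals the b-count, so i ≠ j fails. So xy^t z = a^{p+p!} b^{p+p!} ∉ L.
This is a contradiction; hence L is not regular.

a^{p+p!} b^{p+p!}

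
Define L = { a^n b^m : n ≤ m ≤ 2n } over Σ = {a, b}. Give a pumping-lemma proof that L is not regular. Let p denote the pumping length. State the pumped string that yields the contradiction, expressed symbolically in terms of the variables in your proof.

Assume L is regular. Let p be the pumping length given by the pumping lemma.
Take w = a^p b^p ∈ L (since p ≤ p ≤ 2p), with |w| = 2p ≥ p.
The pumping lemma gives a decomposition w = xyz where |xy| ≤ p and |y| ≥ 1.
Because |xy| ≤ p and w begins with p copies of a, we have y = a^k with 1 ≤ k ≤ p.
Pump with i = 2: xy^2z = a^{p+k} b^p. Now n = p+k > p = m, so the condition n ≤ m fails. Thus xy^2z ∉ L.
This is a contradiction; hence L is not regular.

a^{p+k} b^p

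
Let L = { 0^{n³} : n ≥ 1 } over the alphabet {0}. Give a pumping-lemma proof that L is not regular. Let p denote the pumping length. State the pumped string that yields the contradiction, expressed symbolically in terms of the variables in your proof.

0^{p³+k}

Assume L is regular; let p be its pumping constant.
Take w = 0^{p³} ∈ L with |w| = p³ ≥ p.
By the pumping lemma, w = xyz with |xy| ≤ p and |y| > 0.
Then y = 0^k for some k with 1 ≤ k ≤ p.
Pump with i = 2: xy^2z = 0^{p³+k}. Since 1 ≤ k ≤ p, p³ < p³+k ≤ p³+p < p³+3p²+3p+1 = (p+1)³, so p³+k is not a perfect cube. So xy^2z ∉ L.
This is a contradiction; hence L is not regular.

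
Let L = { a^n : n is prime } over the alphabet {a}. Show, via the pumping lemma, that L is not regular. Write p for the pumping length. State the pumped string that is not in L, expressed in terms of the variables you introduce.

a^{q(1+k)}

Assume L is regular; let p be its pumping constant.
Let q be a prime with q ≥ p+2 (infinitely many primes exist), and take w = a^q ∈ L with |w| = q ≥ p.
Write w = xyz as guaranteed by the lemma, with |xy| ≤ p and |y| ≥ 1.
Then y = a^k for some k with 1 ≤ k ≤ p.
Since 1 ≤ k ≤ p, |xz| = q-k. Pump with i = q+1: |xy^{q+1}z| = (q-k)+(q+1)k = q+qk = q(1+k), which is composite (both factors ≥ 2). So xy^{q+1}z = a^{q(1+k)} ∉ L.
This is a contradiction; hence L is not regular.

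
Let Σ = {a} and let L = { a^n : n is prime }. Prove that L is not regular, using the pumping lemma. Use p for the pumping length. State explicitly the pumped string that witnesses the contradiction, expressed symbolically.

a^{q(1+k)}

Toward a contradiction, assume L is regular with pumping length p.
Let q be a prime with q ≥ p+2 (infinitely many primes exist), and take w = a^q ∈ L with |w| = q ≥ p.
The pumping lemma gives a decomposition w = xyz where |xy| ≤ p and y is nonempty.
Then y = a^k for some k with 1 ≤ k ≤ p.
Since 1 ≤ k ≤ p, |xz| = q-k. Pump with i = q+1: |xy^{q+1}z| = (q-k)+(q+1)k = q+qk = q(1+k), which is composite (both factors ≥ 2). So xy^{q+1}z = a^{q(1+k)} ∉ L.
This contradicts the pumping lemma, so L is not regular.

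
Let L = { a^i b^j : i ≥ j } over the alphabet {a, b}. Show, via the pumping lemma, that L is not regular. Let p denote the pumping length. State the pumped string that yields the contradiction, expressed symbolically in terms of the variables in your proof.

a^{p-k} b^p

Toward a contradiction, assume L is regular with pumping length p.
Choose w = a^p b^p ∈ L, with |w| = 2p ≥ p.
Write w = xyz as guaranteed by the lemma, with |xy| ≤ p and y is nonempty.
Because |xy| ≤ p and w begins with p copies of a, we have y = a^k with 1 ≤ k ≤ p.
Consider xy^0z = xz = a^{p-k} b^p. Since k ≥ 1, the a-count p-k is less than p, so i ≥ j fails; thus xz ∉ L.
This contradicts the pumping lemma, so L is not regular.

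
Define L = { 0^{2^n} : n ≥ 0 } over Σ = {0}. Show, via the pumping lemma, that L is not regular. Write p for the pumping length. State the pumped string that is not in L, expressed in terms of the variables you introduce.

0^{2^p+k}

Assume L is regular; let p be its pumping constant.
Take w = 0^{2^p} ∈ L with |w| = 2^p ≥ p.
By the pumping lemma, w = xyz with |xy| ≤ p and |y| ≥ 1.
Then y = 0^k for some k with 1 ≤ k ≤ p.
Pump with i = 2: xy^2z = 0^{2^p+k}. Since 1 ≤ k ≤ p < 2^p, we have 2^p < 2^p+k < 2^{p+1}, so 2^p+k is not a power of 2. So xy^2z ∉ L.
Contradiction. Therefore L is not regular.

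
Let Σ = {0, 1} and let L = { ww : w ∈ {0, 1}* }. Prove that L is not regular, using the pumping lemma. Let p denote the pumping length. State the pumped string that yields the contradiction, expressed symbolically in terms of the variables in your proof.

0^{p+k} 1^p 0^p 1^p

Suppose for contradiction that L is regular, and let p be the pumping length.
Take w = 0^p 1^p 0^p 1^p = uu where u = 0^p1^p; then w ∈ L and |w| = 4p ≥ p.
The pumping lemma gives a decomposition w = xyz where |xy| ≤ p and |y| ≥ 1.
Because |xy| ≤ p and w begins with p copies of 0, we have y = 0^k with 1 ≤ k ≤ p.
Pump with i = 2: xy^2z = 0^{p+k} 1^p 0^p 1^p, of length 4p+k. Suppose this equals vv. The string starts with 0 and ends with 1, so v does too; thus the boundary between the two copies of v is a 1→0 transition. There is exactly one such transition, at position 2p+k, so |v| = 2p+k and |vv| = 4p+2k ≠ 4p+k since k ≥ 1. So xy^2z ∉ L.
This contradicts the pumping lemma, so L is not regular.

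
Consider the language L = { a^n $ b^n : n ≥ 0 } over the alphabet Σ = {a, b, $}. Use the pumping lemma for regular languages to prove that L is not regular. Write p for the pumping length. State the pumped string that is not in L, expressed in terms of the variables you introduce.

a^{p+k} $ b^p

Assume L is regular. Let p be the pumping length given by the pumping lemma.
Take w = a^p $ b^p ∈ L with |w| = 2p+1 ≥ p.
The pumping lemma gives a decomposition w = xyz where |xy| ≤ p and y is nonempty.
Because |xy| ≤ p and w begins with p copies of a, we have y = a^k with 1 ≤ k ≤ p.
Pump with i = 2: xy^2z = a^{p+k} $ b^p, which would require p+k = p. But k ≥ 1, so xy^2z ∉ L.
This is a contradiction; hence L is not regular.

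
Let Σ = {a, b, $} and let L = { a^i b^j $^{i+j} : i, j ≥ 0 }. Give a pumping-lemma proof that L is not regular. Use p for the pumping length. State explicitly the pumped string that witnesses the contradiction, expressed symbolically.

Toward a contradiction, assume L is regular with pumping length p.
Take w = a^p b^p $^{2p} ∈ L (with i=j=p, i+j=2p), |w| = 4p ≥ p.
Write w = xyz as guaranteed by the lemma, with |xy| ≤ p and |y| ≥ 1.
The first p characters of w are a's, so xy (and hence y) consists only of a's. Write y = a^k, 1 ≤ k ≤ p.
Consider xy^2z = a^{p+k} b^p $^{2p}. Now the a- and b-counts sum to 2p+k, but the $-count is 2p ≠ 2p+k. So xy^2z ∉ L.
This contradicts the pumping lemma, so L is not regular.

a^{p+k} b^p $^{2p}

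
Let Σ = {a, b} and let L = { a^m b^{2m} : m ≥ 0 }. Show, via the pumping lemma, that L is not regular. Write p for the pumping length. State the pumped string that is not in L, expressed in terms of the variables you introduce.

Assume L is regular. Let p be the pumping length given by the pumping lemma.
Let w = a^p b^{2p} ∈ L; note |w| = 3p ≥ p.
Write w = xyz as guaranteed by the lemma, with |xy| ≤ p and |y| ≥ 1.
The first p characters of w are a's, so xy (and hence y) consists only of a's. Write y = a^k, 1 ≤ k ≤ p.
Pump with i = 2: xy^2z = a^{p+k} b^{2p}. For this to lie in L we would need 2p = 2(p+k), which forces k = 0. But k ≥ 1, so xy^2z ∉ L.
Contradiction. Therefore L is not regular.

a^{p+k} b^{2p}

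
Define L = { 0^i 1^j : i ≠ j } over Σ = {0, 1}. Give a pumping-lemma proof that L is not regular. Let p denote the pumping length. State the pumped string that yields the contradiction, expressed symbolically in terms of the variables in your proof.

0^{p+p!} 1^{p+p!}

Assume L is regular; let p be its pumping constant.
Choose w = 0^p 1^{p+p!}. Since p ≠ p+p!, w ∈ L; and |w| ≥ p.
The pumping lemma gives a decomposition w = xyz where |xy| ≤ p and |y| > 0.
The first p characters of w are 0's, so xy (and hence y) consists only of 0's. Write y = 0^k, 1 ≤ k ≤ p.
Since 1 ≤ k ≤ p, k divides p!; set t = 1 + p!/k. Then xy^t z has p + (p!/k)·k = p + p! copies of 0. Now the 0-count equals the 1-count, so i ≠ j fails. So xy^t z = 0^{p+p!} 1^{p+p!} ∉ L.
This contradicts the pumping lemma, so L is not regular.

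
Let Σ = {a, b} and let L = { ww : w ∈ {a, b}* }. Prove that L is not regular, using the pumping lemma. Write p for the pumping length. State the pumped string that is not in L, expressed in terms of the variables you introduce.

Assume L is regular. Let p be the pumping length given by the pumping lemma.
Take w = a^p b^p a^p b^p = uu where u = a^pb^p; then w ∈ L and |w| = 4p ≥ p.
The pumping lemma gives a decomposition w = xyz where |xy| ≤ p and y is nonempty.
Since the first p symbols of w are all a's and |xy| ≤ p, y lies entirely in the leading a-block: y = a^k for some k with 1 ≤ k ≤ p.
Pump with i = 2: xy^2z = a^{p+k} b^p a^p b^p, of length 4p+k. Suppose this equals vv. The string starts with a and ends with b, so v does too; thus the boundary between the two copies of v is a b→a transition. There is exactly one such transition, at position 2p+k, so |v| = 2p+k and |vv| = 4p+2k ≠ 4p+k since k ≥ 1. So xy^2z ∉ L.
Contradiction. Therefore L is not regular.

a^{p+k} b^p a^p b^p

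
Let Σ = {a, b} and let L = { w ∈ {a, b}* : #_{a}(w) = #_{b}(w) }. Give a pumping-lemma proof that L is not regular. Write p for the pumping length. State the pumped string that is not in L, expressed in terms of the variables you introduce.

Toward a contradiction, assume L is regular with pumping length p.
Choose w = a^p b^p ∈ L with |w| = 2p ≥ p.
The pumping lemma gives a decomposition w = xyz where |xy| ≤ p and |y| ≥ 1.
Because |xy| ≤ p and w begins with p copies of a, we have y = a^k with 1 ≤ k ≤ p.
Pump with i = 2: xy^2z = a^{p+k} b^p has p+k occurrences of a but only p of b. Since k ≥ 1 the counts differ, so xy^2z ∉ L.
Contradiction. Therefore L is not regular.

a^{p+k} b^p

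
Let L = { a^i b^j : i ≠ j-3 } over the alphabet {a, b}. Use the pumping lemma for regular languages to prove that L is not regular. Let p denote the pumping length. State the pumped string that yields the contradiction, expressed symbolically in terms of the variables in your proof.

Assume L is regular; let p be its pumping constant.
Choose w = a^p b^{p+p!+3}. Since p ≠ (p+p!+3)-3 = p+p!, w ∈ L; and |w| ≥ p.
Write w = xyz as guaranteed by the lemma, with |xy| ≤ p and |y| ≥ 1.
Because |xy| ≤ p and w begins with p copies of a, we have y = a^k with 1 ≤ k ≤ p.
Since 1 ≤ k ≤ p, k divides p!; set t = 1 + p!/k. Then xy^t z has p + (p!/k)·k = p + p! copies of a. Now the a-count is p+p! and (b-count)-3 = (p+p!+3)-3 = p+p!, so i ≠ j-3 fails. So xy^t z = a^{p+p!} b^{p+p!+3} ∉ L.
This contradicts the pumping lemma, so L is not regular.

a^{p+p!} b^{p+p!+3}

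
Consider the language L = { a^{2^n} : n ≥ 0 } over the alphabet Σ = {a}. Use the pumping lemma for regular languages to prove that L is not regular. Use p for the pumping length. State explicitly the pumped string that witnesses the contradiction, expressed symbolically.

Assume L is regular; let p be its pumping constant.
Take w = a^{2^p} ∈ L with |w| = 2^p ≥ p.
By the pumping lemma, w = xyz with |xy| ≤ p and y is nonempty.
Then y = a^k for some k with 1 ≤ k ≤ p.
Pump with i = 2: xy^2z = a^{2^p+k}. Since 1 ≤ k ≤ p < 2^p, we have 2^p < 2^p+k < 2^{p+1}, so 2^p+k is not a power of 2. So xy^2z ∉ L.
This contradicts the pumping lemma, so L is not regular.

a^{2^p+k}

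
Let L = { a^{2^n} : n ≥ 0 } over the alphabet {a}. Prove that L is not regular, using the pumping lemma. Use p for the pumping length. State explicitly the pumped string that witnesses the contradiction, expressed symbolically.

Suppose for contradiction that L is regular, and let p be the pumping length.
Take w = a^{2^p} ∈ L with |w| = 2^p ≥ p.
By the pumping lemma, w = xyz with |xy| ≤ p and |y| ≥ 1.
Then y = a^k for some k with 1 ≤ k ≤ p.
Pump with i = 2: xy^2z = a^{2^p+k}. Since 1 ≤ k ≤ p < 2^p, we have 2^p < 2^p+k < 2^{p+1}, so 2^p+k is not a power of 2. So xy^2z ∉ L.
This contradicts the pumping lemma, so L is not regular.

a^{2^p+k}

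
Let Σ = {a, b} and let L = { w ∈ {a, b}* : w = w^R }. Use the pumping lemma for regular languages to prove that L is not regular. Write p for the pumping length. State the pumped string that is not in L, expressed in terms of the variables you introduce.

a^{p+k} b a^p

Assume L is regular; let p be its pumping constant.
Take w = a^p b a^p, a palindrome of length 2p+1 ≥ p.
By the pumping lemma, w = xyz with |xy| ≤ p and |y| > 0.
Because |xy| ≤ p and w begins with p copies of a, we have y = a^k with 1 ≤ k ≤ p.
Pump with i = 2: xy^2z = a^{p+k} b a^p. Its reverse is a^p b a^{p+k}, which differs from xy^2z since k ≥ 1. So xy^2z is not a palindrome and xy^2z ∉ L.
This contradicts the pumping lemma, so L is not regular.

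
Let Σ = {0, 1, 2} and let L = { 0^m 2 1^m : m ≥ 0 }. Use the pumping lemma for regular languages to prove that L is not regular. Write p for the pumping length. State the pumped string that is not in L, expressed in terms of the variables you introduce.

Suppose for contradiction that L is regular, and let p be the pumping length.
Take w = 0^p 2 1^p ∈ L with |w| = 2p+1 ≥ p.
Write w = xyz as guaranteed by the lemma, with |xy| ≤ p and |y| > 0.
Since the first p symbols of w are all 0's and |xy| ≤ p, y lies entirely in the leading 0-block: y = 0^k for some k with 1 ≤ k ≤ p.
Pump with i = 2: xy^2z = 0^{p+k} 2 1^p, which would require p+k = p. But k ≥ 1, so xy^2z ∉ L.
This is a contradiction; hence L is not regular.

0^{p+k} 2 1^p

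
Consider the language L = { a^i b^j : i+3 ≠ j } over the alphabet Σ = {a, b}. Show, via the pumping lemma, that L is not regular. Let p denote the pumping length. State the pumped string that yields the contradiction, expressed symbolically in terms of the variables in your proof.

Suppose for contradiction that L is regular, and let p be the pumping length.
Choose w = a^p b^{p+p!+3}. Since p ≠ (p+p!+3)-3 = p+p!, w ∈ L; and |w| ≥ p.
By the pumping lemma, w = xyz with |xy| ≤ p and |y| ≥ 1.
Since the first p symbols of w are all a's and |xy| ≤ p, y lies entirely in the leading a-block: y = a^k for some k with 1 ≤ k ≤ p.
Since 1 ≤ k ≤ p, k divides p!; set t = 1 + p!/k. Then xy^t z has p + (p!/k)·k = p + p! copies of a. Now the a-count is p+p! and (b-count)-3 = (p+p!+3)-3 = p+p!, so i+3 ≠ j fails. So xy^t z = a^{p+p!} b^{p+p!+3} ∉ L.
Contradiction. Therefore L is not regular.

a^{p+p!} b^{p+p!+3}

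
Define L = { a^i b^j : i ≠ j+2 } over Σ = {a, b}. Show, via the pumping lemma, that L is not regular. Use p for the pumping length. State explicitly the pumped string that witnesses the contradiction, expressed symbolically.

Assume L is regular. Let p be the pumping length given by the pumping lemma.
Choose w = a^p b^{p+p!-2}. Since p ≠ (p+p!-2)+2 = p+p!, w ∈ L; and |w| ≥ p.
Write w = xyz as guaranteed by the lemma, with |xy| ≤ p and |y| ≥ 1.
The first p characters of w are a's, so xy (and hence y) consists only of a's. Write y = a^k, 1 ≤ k ≤ p.
Since 1 ≤ k ≤ p, k divides p!; set t = 1 + p!/k. Then xy^t z has p + (p!/k)·k = p + p! copies of a. Now the a-count is p+p! and (b-count)+2 = (p+p!-2)+2 = p+p!, so i ≠ j+2 fails. So xy^t z = a^{p+p!} b^{p+p!-2} ∉ L.
Contradiction. Therefore L is not regular.

a^{p+p!} b^{p+p!-2}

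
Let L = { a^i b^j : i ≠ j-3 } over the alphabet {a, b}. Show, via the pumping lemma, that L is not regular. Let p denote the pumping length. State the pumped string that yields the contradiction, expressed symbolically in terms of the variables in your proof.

a^{p+p!} b^{p+p!+3}

Toward a contradiction, assume L is regular with pumping length p.
Choose w = a^p b^{p+p!+3}. Since p ≠ (p+p!+3)-3 = p+p!, w ∈ L; and |w| ≥ p.
The pumping lemma gives a decomposition w = xyz where |xy| ≤ p and y is nonempty.
Because |xy| ≤ p and w begins with p copies of a, we have y = a^k with 1 ≤ k ≤ p.
Since 1 ≤ k ≤ p, k divides p!; set t = 1 + p!/k. Then xy^t z has p + (p!/k)·k = p + p! copies of a. Now the a-count is p+p! and (b-count)-3 = (p+p!+3)-3 = p+p!, so i ≠ j-3 fails. So xy^t z = a^{p+p!} b^{p+p!+3} ∉ L.
This contradicts the pumping lemma, so L is not regular.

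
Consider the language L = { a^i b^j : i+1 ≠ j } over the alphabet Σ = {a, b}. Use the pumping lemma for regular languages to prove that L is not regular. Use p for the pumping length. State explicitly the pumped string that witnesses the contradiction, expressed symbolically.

a^{p+p!} b^{p+p!+1}

Suppose for contradiction that L is regular, and let p be the pumping length.
Choose w = a^p b^{p+p!+1}. Since p ≠ (p+p!+1)-1 = p+p!, w ∈ L; and |w| ≥ p.
By the pumping lemma, w = xyz with |xy| ≤ p and y is nonempty.
Since the first p symbols of w are all a's and |xy| ≤ p, y lies entirely in the leading a-block: y = a^k for some k with 1 ≤ k ≤ p.
Since 1 ≤ k ≤ p, k divides p!; set t = 1 + p!/k. Then xy^t z has p + (p!/k)·k = p + p! copies of a. Now the a-count is p+p! and (b-count)-1 = (p+p!+1)-1 = p+p!, so i+1 ≠ j fails. So xy^t z = a^{p+p!} b^{p+p!+1} ∉ L.
Contradiction. Therefore L is not regular.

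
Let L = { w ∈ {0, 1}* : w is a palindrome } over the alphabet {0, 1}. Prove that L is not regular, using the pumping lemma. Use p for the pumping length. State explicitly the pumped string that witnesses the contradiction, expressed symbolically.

0^{p+k} 1 0^p

Assume L is regular. Let p be the pumping length given by the pumping lemma.
Take w = 0^p 1 0^p, a palindrome of length 2p+1 ≥ p.
Write w = xyz as guaranteed by the lemma, with |xy| ≤ p and y is nonempty.
The first p characters of w are 0's, so xy (and hence y) consists only of 0's. Write y = 0^k, 1 ≤ k ≤ p.
Pump with i = 2: xy^2z = 0^{p+k} 1 0^p. Its reverse is 0^p 1 0^{p+k}, which differs from xy^2z since k ≥ 1. So xy^2z is not a palindrome and xy^2z ∉ L.
This contradicts the pumping lemma, so L is not regular.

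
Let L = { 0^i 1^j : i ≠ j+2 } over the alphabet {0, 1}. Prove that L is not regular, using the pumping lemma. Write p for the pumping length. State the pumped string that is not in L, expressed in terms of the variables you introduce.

0^{p+p!} 1^{p+p!-2}

Assume L is regular. Let p be the pumping length given by the pumping lemma.
Choose w = 0^p 1^{p+p!-2}. Since p ≠ (p+p!-2)+2 = p+p!, w ∈ L; and |w| ≥ p.
By the pumping lemma, w = xyz with |xy| ≤ p and y is nonempty.
Since the first p symbols of w are all 0's and |xy| ≤ p, y lies entirely in the leading 0-block: y = 0^k for some k with 1 ≤ k ≤ p.
Since 1 ≤ k ≤ p, k divides p!; set t = 1 + p!/k. Then xy^t z has p + (p!/k)·k = p + p! copies of 0. Now the 0-count is p+p! and (1-count)+2 = (p+p!-2)+2 = p+p!, so i ≠ j+2 fails. So xy^t z = 0^{p+p!} 1^{p+p!-2} ∉ L.
This is a contradiction; hence L is not regular.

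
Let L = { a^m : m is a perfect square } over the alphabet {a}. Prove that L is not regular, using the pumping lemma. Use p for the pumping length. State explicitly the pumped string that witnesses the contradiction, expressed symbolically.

a^{p²+k}

Assume L is regular. Let p be the pumping length given by the pumping lemma.
Take w = a^{p²} ∈ L with |w| = p² ≥ p.
Write w = xyz as guaranteed by the lemma, with |xy| ≤ p and |y| > 0.
Then y = a^k for some k with 1 ≤ k ≤ p.
Pump with i = 2: xy^2z = a^{p²+k}. Since 1 ≤ k ≤ p, p² < p²+k ≤ p²+p < (p+1)², so p²+k lies strictly between consecutive squares and is not a perfect square. So xy^2z ∉ L.
This is a contradiction; hence L is not regular.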